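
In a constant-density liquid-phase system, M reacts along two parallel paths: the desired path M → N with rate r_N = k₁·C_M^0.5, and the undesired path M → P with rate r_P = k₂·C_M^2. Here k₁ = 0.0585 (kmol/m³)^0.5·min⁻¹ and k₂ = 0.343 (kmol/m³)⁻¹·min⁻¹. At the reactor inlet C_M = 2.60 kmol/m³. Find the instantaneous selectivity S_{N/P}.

S_{N/P} = r_N/r_P = (k₁·C_M^0.5)/(k₂·C_M^2) = (k₁/k₂)·C_M^-1.5.
= (0.0585×2.600^0.5) / (0.343×2.600^2) = 0.09433/2.319 = 0.0407.
The undesired path is higher order in M, so low C_M (CSTR or dilute feed) favours N.

0.0407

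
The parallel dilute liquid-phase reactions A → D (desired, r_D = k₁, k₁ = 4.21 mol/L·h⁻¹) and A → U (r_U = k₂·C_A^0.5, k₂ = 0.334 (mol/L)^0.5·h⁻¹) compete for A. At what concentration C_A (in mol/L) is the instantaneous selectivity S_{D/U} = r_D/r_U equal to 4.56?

S_{D/U} = (k₁/k₂)·C_A^-0.5 ⇒ C_A = (S·k₂/k₁)^(-2).
= (4.56×0.334/4.21)^(-2) = (0.3618)^(-2) = 7.64 mol/L.

7.64 mol/L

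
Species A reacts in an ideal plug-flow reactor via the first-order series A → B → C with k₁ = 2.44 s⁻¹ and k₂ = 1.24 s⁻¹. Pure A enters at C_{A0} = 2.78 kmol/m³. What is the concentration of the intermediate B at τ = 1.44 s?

Solving the coupled first-order balances gives C_B(τ) = [k₁/(k₂−k₁)]·C_{A0}·(e^(−k₁τ) − e^(−k₂τ)).
e^(−k₁τ) = e^(−2.44×1.44) = e^(−3.514) = 0.02979; e^(−k₂τ) = e^(−1.786) = 0.1677.
C_B = 2.44×2.78/(1.24−2.44) × (0.02979−0.1677) = (-5.653)×(-0.1379) = 0.7795 kmol/m³.

0.780 kmol/m³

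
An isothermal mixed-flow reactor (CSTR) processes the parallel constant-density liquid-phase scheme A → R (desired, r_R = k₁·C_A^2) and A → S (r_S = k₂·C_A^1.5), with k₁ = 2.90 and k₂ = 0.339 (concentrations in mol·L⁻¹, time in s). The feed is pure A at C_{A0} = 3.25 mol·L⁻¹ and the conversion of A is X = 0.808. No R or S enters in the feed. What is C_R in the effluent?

Exit C_A = C_{A0}(1−X) = 3.25×0.192 = 0.6240 mol·L⁻¹.
In a CSTR the entire volume is at exit conditions, so r_R = 2.90×0.6240^2 = 1.129 and r_S = 0.339×0.6240^1.5 = 0.1671.
Fraction of consumed A going to R: r_R/(r_R+r_S) = 0.8711.
C_R = 0.8711·C_{A0}·X = 0.8711×3.25×0.808 = 2.29 mol·L⁻¹.

2.29 mol·L⁻¹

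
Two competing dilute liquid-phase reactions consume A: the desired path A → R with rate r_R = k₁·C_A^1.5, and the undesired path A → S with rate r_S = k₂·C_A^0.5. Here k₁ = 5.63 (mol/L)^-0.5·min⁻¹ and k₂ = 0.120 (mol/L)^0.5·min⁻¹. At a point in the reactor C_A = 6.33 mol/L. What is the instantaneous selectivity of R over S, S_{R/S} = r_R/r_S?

S_{R/S} = r_R/r_S = (k₁·C_A^1.5)/(k₂·C_A^0.5) = (k₁/k₂)·C_A.
= (5.63×6.330^1.5) / (0.120×6.330^0.5) = 89.66/0.3019 = 297.
Since the desired path is higher order in A, keeping C_A high (PFR or concentrated feed) favours R.

297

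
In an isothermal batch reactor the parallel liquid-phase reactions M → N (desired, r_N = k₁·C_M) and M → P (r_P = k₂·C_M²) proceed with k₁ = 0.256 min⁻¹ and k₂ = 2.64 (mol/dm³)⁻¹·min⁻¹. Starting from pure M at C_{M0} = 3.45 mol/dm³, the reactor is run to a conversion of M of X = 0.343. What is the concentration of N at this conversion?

C_M = C_{M0}(1−X) = 2.267 mol/dm³.
Along a PFR/batch, dC_N/dC_M = −r_N/(r_N+r_P) = −k₁/(k₁+k₂·C_M).
Integrating from C_{M0} to C_M: C_N = (0.256/2.64)·ln[(0.256+2.64·3.45)/(0.256+2.64·2.27)] = 0.09697·ln(9.364/6.240) = 0.03936 mol/dm³.

0.0394 mol/dm³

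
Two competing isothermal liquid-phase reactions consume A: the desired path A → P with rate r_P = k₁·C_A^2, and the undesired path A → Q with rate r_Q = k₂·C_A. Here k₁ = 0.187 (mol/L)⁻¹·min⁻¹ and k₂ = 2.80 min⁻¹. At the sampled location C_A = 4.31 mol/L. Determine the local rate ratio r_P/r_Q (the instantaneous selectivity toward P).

S_{P/Q} = r_P/r_Q = (k₁·C_A^2)/(k₂·C_A) = (k₁/k₂)·C_A.
= (0.187×4.310^2) / (2.80×4.310) = 3.474/12.07 = 0.288.
Since the desired path is higher order in A, keeping C_A high (PFR or concentrated feed) favours P.

0.288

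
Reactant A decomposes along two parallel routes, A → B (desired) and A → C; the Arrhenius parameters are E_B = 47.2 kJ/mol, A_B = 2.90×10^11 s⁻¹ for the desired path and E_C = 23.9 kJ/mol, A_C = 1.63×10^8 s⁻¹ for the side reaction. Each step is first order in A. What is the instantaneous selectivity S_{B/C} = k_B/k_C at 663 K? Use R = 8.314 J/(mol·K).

26.0

With equal orders, S_{B/C} = k_B/k_C = (A_B/A_C)·exp[(E_C−E_B)/(RT)].
(E_C−E_B)/(RT) = (23.9−47.2)×10³/(8.314×663) = -23300/5512 = -4.227.
k_B/k_C = (2.90×10^11/1.63×10^8)·exp(-4.227) = 1779 × 0.01460 = 26.0.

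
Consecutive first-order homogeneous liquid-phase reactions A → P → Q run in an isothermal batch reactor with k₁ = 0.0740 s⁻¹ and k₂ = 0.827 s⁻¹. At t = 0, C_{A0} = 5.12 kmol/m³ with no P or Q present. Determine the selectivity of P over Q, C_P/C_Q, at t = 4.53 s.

0.313

The intermediate concentration in a first-order A→B→C sequence is C_P = k₁C_{A0}(e^(−k₁t) − e^(−k₂t))/(k₂−k₁).
e^(−k₁t) = e^(−0.0740×4.53) = e^(−0.3352) = 0.7152; e^(−k₂t) = e^(−3.746) = 0.02360.
C_P = 0.0740×5.12/(0.827−0.0740) × (0.7152−0.02360) = 0.5032×0.6916 = 0.3480 kmol/m³.
C_A = C_{A0}e^(−k₁t) = 3.662 kmol/m³, so C_Q = C_{A0}−C_A−C_P = 1.110 kmol/m³; C_P/C_Q = 0.313.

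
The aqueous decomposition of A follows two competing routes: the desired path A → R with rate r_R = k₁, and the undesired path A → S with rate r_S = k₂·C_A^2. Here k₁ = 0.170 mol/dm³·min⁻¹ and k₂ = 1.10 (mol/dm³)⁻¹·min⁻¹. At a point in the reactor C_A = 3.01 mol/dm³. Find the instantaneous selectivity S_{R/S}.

0.0171

S_{R/S} = r_R/r_S = (k₁)/(k₂·C_A^2) = (k₁/k₂)·C_A^-2.
= (0.170) / (1.10×3.010^2) = 0.1700/9.966 = 0.0171.
The undesired path is higher order in A, so low C_A (CSTR or dilute feed) favours R.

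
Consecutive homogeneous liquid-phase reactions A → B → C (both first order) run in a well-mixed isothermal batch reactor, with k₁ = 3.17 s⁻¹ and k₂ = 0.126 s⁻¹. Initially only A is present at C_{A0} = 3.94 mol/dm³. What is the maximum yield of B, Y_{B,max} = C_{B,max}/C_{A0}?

At the optimum, C_{B,max}/C_{A0} = (k₁/k₂)^[k₂/(k₂−k₁)].
= (3.17/0.126)^(0.126/(0.126−3.17)) = (25.16)^(-0.04139) = 0.8750.

0.875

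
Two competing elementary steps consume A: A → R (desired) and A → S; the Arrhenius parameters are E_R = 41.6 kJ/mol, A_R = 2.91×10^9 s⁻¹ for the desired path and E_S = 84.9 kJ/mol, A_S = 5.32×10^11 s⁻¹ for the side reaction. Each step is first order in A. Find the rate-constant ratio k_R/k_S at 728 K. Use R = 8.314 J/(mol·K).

7.00

Since both paths have the same order in A, the concentration cancels and S_{R/S} = k_R/k_S = (A_R/A_S)·exp[(E_S−E_R)/(RT)].
(E_S−E_R)/(RT) = (84.9−41.6)×10³/(8.314×728) = 43300/6053 = 7.154.
k_R/k_S = (2.91×10^9/5.32×10^11)·exp(7.154) = 0.005470 × 1279 = 7.00.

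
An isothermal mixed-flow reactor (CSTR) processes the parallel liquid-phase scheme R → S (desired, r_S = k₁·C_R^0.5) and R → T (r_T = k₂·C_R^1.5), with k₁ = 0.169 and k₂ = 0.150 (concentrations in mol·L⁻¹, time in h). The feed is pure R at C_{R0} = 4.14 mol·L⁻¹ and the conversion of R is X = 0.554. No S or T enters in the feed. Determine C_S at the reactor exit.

Exit C_R = C_{R0}(1−X) = 4.14×0.446 = 1.846 mol·L⁻¹.
Rates in a CSTR are evaluated at the outlet concentration: r_S = 0.169×1.846^0.5 = 0.2296, r_T = 0.150×1.846^1.5 = 0.3764.
Fraction of consumed R going to S: r_S/(r_S+r_T) = 0.3790.
C_S = 0.3790·C_{R0}·X = 0.3790×4.14×0.554 = 0.869 mol·L⁻¹.

0.869 mol·L⁻¹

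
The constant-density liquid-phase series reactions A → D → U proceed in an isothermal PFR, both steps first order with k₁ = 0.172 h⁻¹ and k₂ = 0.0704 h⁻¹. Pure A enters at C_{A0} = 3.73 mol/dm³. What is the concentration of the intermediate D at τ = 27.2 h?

0.872 mol/dm³

For first-order series with pure A initially, C_D(τ) = k₁C_{A0}/(k₂−k₁)·(e^(−k₁τ) − e^(−k₂τ)).
e^(−k₁τ) = e^(−0.172×27.2) = e^(−4.678) = 0.009294; e^(−k₂τ) = e^(−1.915) = 0.1474.
C_D = 0.172×3.73/(0.0704−0.172) × (0.009294−0.1474) = (-6.315)×(-0.1381) = 0.8718 mol/dm³.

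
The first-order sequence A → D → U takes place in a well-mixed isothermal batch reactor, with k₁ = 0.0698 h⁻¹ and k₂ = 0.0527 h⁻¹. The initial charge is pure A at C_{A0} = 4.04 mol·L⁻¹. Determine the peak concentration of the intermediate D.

1.70 mol·L⁻¹

For a first-order series the maximum intermediate yield is C_{D,max}/C_{A0} = (k₁/k₂)^[k₂/(k₂−k₁)].
= (0.0698/0.0527)^(0.0527/(0.0527−0.0698)) = (1.324)^(-3.082) = 0.4206.
C_{D,max} = 0.4206×4.04 = 1.70 mol·L⁻¹.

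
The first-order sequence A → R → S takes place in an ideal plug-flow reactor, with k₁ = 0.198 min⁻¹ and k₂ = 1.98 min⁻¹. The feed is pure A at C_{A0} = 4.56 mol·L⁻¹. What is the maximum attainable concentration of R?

For a first-order series the maximum intermediate yield is C_{R,max}/C_{A0} = (k₁/k₂)^[k₂/(k₂−k₁)].
= (0.198/1.98)^(1.98/(1.98−0.198)) = (0.1000)^(1.111) = 0.07743.
C_{R,max} = 0.07743×4.56 = 0.353 mol·L⁻¹.

0.353 mol·L⁻¹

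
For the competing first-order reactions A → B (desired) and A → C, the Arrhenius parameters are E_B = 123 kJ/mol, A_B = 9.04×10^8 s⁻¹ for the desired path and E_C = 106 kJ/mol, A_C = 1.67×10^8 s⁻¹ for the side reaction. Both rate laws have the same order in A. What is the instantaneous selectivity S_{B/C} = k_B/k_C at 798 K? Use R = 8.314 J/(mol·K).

0.417

k_B/k_C = (A_B/A_C)·exp[−(E_B−E_C)/(RT)] = (A_B/A_C)·exp[(E_C−E_B)/(RT)].
(E_C−E_B)/(RT) = (106−123)×10³/(8.314×798) = -17000/6635 = -2.562.
k_B/k_C = (9.04×10^8/1.67×10^8)·exp(-2.562) = 5.413 × 0.07712 = 0.417.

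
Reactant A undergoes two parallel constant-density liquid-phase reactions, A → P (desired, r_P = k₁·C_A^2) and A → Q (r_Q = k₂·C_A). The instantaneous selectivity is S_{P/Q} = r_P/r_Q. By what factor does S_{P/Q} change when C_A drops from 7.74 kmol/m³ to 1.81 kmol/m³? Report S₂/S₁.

S_{P/Q} = (k₁/k₂)·C_A, so S₂/S₁ = (C_{A,2}/C_{A,1}).
= 1.81/7.74 = 0.234.

0.234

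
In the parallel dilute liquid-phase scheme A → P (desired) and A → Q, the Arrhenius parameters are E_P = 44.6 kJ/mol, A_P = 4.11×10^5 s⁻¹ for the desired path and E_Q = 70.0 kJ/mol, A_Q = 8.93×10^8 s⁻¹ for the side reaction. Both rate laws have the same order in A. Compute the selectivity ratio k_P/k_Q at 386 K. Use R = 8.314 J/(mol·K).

1.26

With equal orders, S_{P/Q} = k_P/k_Q = (A_P/A_Q)·exp[(E_Q−E_P)/(RT)].
(E_Q−E_P)/(RT) = (70.0−44.6)×10³/(8.314×386) = 25400/3209 = 7.915.
k_P/k_Q = (4.11×10^5/8.93×10^8)·exp(7.915) = 4.602×10^-4 × 2737 = 1.26.
Since E_P < E_Q, lowering the temperature improves selectivity toward P.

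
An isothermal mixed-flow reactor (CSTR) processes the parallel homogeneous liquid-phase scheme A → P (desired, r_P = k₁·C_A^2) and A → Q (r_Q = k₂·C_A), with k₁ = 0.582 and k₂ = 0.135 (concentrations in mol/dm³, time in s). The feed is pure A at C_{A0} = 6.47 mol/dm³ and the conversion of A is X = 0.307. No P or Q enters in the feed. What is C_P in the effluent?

Exit C_A = C_{A0}(1−X) = 6.47×0.693 = 4.484 mol/dm³.
A CSTR operates uniformly at the exit composition, giving r_P = 11.70 and r_Q = 0.6053 (each k·C_A^n at C_A = 4.484).
Fraction of consumed A going to P: r_P/(r_P+r_Q) = 0.9508.
C_P = 0.9508·C_{A0}·X = 0.9508×6.47×0.307 = 1.89 mol/dm³.

1.89 mol/dm³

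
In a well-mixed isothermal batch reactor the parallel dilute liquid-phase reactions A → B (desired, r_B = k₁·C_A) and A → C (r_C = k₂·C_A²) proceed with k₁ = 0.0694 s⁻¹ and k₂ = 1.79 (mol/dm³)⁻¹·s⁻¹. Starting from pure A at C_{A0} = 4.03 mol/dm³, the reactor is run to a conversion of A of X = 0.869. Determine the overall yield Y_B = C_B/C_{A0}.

0.0190

C_A = C_{A0}(1−X) = 0.5279 mol/dm³.
Along a PFR/batch, dC_B/dC_A = −r_B/(r_B+r_C) = −k₁/(k₁+k₂·C_A).
Integrating from C_{A0} to C_A: C_B = (0.0694/1.79)·ln[(0.0694+1.79·4.03)/(0.0694+1.79·0.528)] = 0.03877·ln(7.283/1.014) = 0.07643 mol/dm³.
Y_B = C_B/C_{A0} = 0.07643/4.03 = 0.0190.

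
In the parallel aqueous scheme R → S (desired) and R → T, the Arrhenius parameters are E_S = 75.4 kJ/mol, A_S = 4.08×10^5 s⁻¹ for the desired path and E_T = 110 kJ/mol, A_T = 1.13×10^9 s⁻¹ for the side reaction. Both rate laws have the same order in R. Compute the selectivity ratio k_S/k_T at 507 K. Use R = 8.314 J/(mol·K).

1.33

Since both paths have the same order in R, the concentration cancels and S_{S/T} = k_S/k_T = (A_S/A_T)·exp[(E_T−E_S)/(RT)].
(E_T−E_S)/(RT) = (110−75.4)×10³/(8.314×507) = 34600/4215 = 8.208.
k_S/k_T = (4.08×10^5/1.13×10^9)·exp(8.208) = 3.611×10^-4 × 3672 = 1.33.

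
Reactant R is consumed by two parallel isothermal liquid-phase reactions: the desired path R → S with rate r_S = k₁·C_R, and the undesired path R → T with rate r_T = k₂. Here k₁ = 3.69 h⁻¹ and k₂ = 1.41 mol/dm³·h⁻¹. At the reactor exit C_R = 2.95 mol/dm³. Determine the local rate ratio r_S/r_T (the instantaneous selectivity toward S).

S_{S/T} = r_S/r_T = (k₁·C_R)/(k₂) = (k₁/k₂)·C_R.
= (3.69×2.950) / (1.41) = 10.89/1.410 = 7.72.
Since the desired path is higher order in R, keeping C_R high (PFR or concentrated feed) favours S.

7.72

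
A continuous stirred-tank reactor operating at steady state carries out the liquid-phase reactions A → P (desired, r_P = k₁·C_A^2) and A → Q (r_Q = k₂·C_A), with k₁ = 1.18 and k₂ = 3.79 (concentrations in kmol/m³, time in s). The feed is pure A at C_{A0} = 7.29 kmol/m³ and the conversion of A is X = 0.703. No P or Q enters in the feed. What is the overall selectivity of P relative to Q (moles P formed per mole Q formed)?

Exit C_A = C_{A0}(1−X) = 7.29×0.297 = 2.165 kmol/m³.
In a CSTR the entire volume is at exit conditions, so r_P = 1.18×2.165^2 = 5.532 and r_Q = 3.79×2.165 = 8.206.
Overall selectivity = C_P/C_Q = r_Pτ/(r_Qτ) = r_P/r_Q = 0.674.

0.674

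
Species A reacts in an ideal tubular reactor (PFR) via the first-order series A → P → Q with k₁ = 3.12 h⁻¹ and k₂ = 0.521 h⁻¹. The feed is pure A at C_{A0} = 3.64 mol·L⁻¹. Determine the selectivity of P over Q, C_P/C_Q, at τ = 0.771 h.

3.24

The intermediate concentration in a first-order A→B→C sequence is C_P = k₁C_{A0}(e^(−k₁τ) − e^(−k₂τ))/(k₂−k₁).
e^(−k₁τ) = e^(−3.12×0.771) = e^(−2.406) = 0.09022; e^(−k₂τ) = e^(−0.4017) = 0.6692.
C_P = 3.12×3.64/(0.521−3.12) × (0.09022−0.6692) = (-4.370)×(-0.5790) = 2.530 mol·L⁻¹.
C_A = C_{A0}e^(−k₁τ) = 0.3284 mol·L⁻¹, so C_Q = C_{A0}−C_A−C_P = 0.7817 mol·L⁻¹; C_P/C_Q = 3.24.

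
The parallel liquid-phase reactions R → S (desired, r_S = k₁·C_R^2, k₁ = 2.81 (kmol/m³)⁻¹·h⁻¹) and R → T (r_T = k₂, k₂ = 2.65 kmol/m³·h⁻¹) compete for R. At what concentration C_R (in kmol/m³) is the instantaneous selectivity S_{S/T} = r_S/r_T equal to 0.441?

S_{S/T} = (k₁/k₂)·C_R^2 ⇒ C_R = (S·k₂/k₁)^(0.5).
= (0.441×2.65/2.81)^(0.5) = (0.4159)^(0.5) = 0.645 kmol/m³.

0.645 kmol/m³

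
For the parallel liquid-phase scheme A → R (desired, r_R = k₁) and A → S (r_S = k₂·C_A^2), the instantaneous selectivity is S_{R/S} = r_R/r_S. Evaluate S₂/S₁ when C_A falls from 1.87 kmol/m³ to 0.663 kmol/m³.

7.96

S_{R/S} = (k₁/k₂)·C_A^-2, so S₂/S₁ = (C_{A,2}/C_{A,1})^-2.
= (0.663/1.87)^(-2) = (0.3545)^(-2) = 7.96.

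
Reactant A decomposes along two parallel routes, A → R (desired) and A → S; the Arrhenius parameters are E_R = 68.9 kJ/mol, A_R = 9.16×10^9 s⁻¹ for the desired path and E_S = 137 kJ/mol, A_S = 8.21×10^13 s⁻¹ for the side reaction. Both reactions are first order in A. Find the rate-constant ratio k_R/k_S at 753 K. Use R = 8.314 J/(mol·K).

5.91

k_R/k_S = (A_R/A_S)·exp[−(E_R−E_S)/(RT)] = (A_R/A_S)·exp[(E_S−E_R)/(RT)].
(E_S−E_R)/(RT) = (137−68.9)×10³/(8.314×753) = 68100/6260 = 10.88.
k_R/k_S = (9.16×10^9/8.21×10^13)·exp(10.88) = 1.116×10^-4 × 52988 = 5.91.
Since E_R < E_S, lowering the temperature improves selectivity toward R.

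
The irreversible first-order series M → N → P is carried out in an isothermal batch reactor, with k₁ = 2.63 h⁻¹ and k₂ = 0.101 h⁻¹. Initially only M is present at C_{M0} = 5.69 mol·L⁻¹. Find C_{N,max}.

At the optimum, C_{N,max}/C_{M0} = (k₁/k₂)^[k₂/(k₂−k₁)].
= (2.63/0.101)^(0.101/(0.101−2.63)) = (26.04)^(-0.03994) = 0.8779.
C_{N,max} = 0.8779×5.69 = 5.00 mol·L⁻¹.

5.00 mol·L⁻¹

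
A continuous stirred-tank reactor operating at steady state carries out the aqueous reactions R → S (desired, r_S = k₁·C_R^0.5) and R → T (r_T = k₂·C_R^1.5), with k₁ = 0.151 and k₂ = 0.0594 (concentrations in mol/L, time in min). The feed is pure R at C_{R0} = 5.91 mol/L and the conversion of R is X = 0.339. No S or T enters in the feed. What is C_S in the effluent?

0.790 mol/L

Exit C_R = C_{R0}(1−X) = 5.91×0.661 = 3.907 mol/L.
Rates in a CSTR are evaluated at the outlet concentration: r_S = 0.151×3.907^0.5 = 0.2984, r_T = 0.0594×3.907^1.5 = 0.4586.
Fraction of consumed R going to S: r_S/(r_S+r_T) = 0.3942.
C_S = 0.3942·C_{R0}·X = 0.3942×5.91×0.339 = 0.790 mol/L.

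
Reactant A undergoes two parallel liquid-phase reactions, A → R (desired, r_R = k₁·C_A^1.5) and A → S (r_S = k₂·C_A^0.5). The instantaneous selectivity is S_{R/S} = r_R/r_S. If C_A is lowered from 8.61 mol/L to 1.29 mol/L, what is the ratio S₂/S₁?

S_{R/S} = (k₁/k₂)·C_A, so S₂/S₁ = (C_{A,2}/C_{A,1}).
= 1.29/8.61 = 0.150.

0.150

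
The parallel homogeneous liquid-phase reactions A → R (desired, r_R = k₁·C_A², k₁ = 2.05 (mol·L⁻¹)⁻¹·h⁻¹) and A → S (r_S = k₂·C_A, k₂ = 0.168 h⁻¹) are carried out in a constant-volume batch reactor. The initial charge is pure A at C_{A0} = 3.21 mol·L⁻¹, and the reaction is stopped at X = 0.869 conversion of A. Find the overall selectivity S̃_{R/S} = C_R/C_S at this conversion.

C_A = C_{A0}(1−X) = 0.4205 mol·L⁻¹.
Along a PFR/batch, dC_S/dC_A = −r_S/(r_R+r_S) = −k₂/(k₂+k₁·C_A).
Integrating from C_{A0} to C_A: C_S = (0.168/2.05)·ln[(0.168+2.05·3.21)/(0.168+2.05·0.421)] = 0.08195·ln(6.748/1.030) = 0.1540 mol·L⁻¹.
Then C_R = (C_{A0}−C_A) − C_S = 2.789 − 0.1540 = 2.635 mol·L⁻¹.
S̃_{R/S} = C_R/C_S = 2.635/0.1540 = 17.1.

17.1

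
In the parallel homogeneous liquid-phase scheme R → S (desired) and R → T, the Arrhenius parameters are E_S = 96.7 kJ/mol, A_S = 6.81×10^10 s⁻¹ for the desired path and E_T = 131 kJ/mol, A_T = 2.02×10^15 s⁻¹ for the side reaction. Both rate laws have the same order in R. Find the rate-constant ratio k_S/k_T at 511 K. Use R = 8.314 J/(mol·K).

0.108

k_S/k_T = (A_S/A_T)·exp[−(E_S−E_T)/(RT)] = (A_S/A_T)·exp[(E_T−E_S)/(RT)].
(E_T−E_S)/(RT) = (131−96.7)×10³/(8.314×511) = 34300/4248 = 8.074.
k_S/k_T = (6.81×10^10/2.02×10^15)·exp(8.074) = 3.371×10^-5 × 3208 = 0.108.
Since E_S < E_T, lowering the temperature improves selectivity toward S.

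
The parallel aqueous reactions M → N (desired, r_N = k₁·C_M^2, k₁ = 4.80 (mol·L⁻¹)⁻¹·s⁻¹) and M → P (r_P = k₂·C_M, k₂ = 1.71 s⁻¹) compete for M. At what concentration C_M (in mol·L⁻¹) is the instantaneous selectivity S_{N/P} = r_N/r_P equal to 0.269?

S_{N/P} = (k₁/k₂)·C_M ⇒ C_M = S·k₂/k₁.
= 0.269×1.71/4.80 = 0.0958 mol·L⁻¹.

0.0958 mol·L⁻¹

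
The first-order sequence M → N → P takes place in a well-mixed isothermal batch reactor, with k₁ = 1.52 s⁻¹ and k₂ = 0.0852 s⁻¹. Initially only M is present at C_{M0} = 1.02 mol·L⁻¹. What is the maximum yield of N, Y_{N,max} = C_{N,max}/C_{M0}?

At the optimum, C_{N,max}/C_{M0} = (k₁/k₂)^[k₂/(k₂−k₁)].
= (1.52/0.0852)^(0.0852/(0.0852−1.52)) = (17.84)^(-0.05938) = 0.8427.

0.843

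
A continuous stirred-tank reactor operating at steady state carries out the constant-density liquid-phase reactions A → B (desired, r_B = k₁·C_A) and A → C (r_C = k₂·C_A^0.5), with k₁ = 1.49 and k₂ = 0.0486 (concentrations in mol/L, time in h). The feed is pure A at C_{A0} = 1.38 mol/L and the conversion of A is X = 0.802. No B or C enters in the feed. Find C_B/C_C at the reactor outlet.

16.0

Exit C_A = C_{A0}(1−X) = 1.38×0.198 = 0.2732 mol/L.
Rates in a CSTR are evaluated at the outlet concentration: r_B = 1.49×0.2732 = 0.4071, r_C = 0.0486×0.2732^0.5 = 0.02540.
Overall selectivity = C_B/C_C = r_Bτ/(r_Cτ) = r_B/r_C = 16.0.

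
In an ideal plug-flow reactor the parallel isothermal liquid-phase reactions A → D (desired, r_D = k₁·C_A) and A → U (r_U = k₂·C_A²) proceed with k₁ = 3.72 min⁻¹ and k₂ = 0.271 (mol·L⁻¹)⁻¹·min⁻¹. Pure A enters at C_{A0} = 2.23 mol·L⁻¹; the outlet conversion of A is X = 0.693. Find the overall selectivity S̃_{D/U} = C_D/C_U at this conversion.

C_A = C_{A0}(1−X) = 0.6846 mol·L⁻¹.
Along a PFR/batch, dC_D/dC_A = −r_D/(r_D+r_U) = −k₁/(k₁+k₂·C_A).
Integrating from C_{A0} to C_A: C_D = (3.72/0.271)·ln[(3.72+0.271·2.23)/(3.72+0.271·0.685)] = 13.73·ln(4.324/3.906) = 1.398 mol·L⁻¹.
C_U = (C_{A0}−C_A)−C_D = 0.1471 mol·L⁻¹; S̃_{D/U} = 1.398/0.1471 = 9.50.

9.50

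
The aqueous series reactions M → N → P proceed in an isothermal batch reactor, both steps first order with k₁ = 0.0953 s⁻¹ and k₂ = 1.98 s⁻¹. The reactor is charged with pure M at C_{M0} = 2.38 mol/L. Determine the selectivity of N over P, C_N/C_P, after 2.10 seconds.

0.288

For first-order series with pure M initially, C_N(t) = k₁C_{M0}/(k₂−k₁)·(e^(−k₁t) − e^(−k₂t)).
e^(−k₁t) = e^(−0.0953×2.10) = e^(−0.2001) = 0.8186; e^(−k₂t) = e^(−4.158) = 0.01564.
C_N = 0.0953×2.38/(1.98−0.0953) × (0.8186−0.01564) = 0.1203×0.8030 = 0.09664 mol/L.
C_M = C_{M0}e^(−k₁t) = 1.948 mol/L, so C_P = C_{M0}−C_M−C_N = 0.3350 mol/L; C_N/C_P = 0.288.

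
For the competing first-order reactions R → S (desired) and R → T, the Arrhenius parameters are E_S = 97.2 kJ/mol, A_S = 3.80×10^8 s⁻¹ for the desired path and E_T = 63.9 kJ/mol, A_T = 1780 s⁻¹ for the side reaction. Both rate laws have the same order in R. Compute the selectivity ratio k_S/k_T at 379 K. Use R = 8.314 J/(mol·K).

5.49

k_S/k_T = (A_S/A_T)·exp[−(E_S−E_T)/(RT)] = (A_S/A_T)·exp[(E_T−E_S)/(RT)].
(E_T−E_S)/(RT) = (63.9−97.2)×10³/(8.314×379) = -33300/3151 = -10.57.
k_S/k_T = (3.80×10^8/1780)·exp(-10.57) = 2.135×10^5 × 2.572×10^-5 = 5.49.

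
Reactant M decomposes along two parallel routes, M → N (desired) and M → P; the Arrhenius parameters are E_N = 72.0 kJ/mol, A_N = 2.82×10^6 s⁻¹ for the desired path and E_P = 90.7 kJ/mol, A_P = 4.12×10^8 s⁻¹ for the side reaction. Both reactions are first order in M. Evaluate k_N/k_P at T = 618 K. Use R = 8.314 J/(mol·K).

0.261

Since both paths have the same order in M, the concentration cancels and S_{N/P} = k_N/k_P = (A_N/A_P)·exp[(E_P−E_N)/(RT)].
(E_P−E_N)/(RT) = (90.7−72.0)×10³/(8.314×618) = 18700/5138 = 3.640.
k_N/k_P = (2.82×10^6/4.12×10^8)·exp(3.640) = 0.006845 × 38.07 = 0.261.
Since E_N < E_P, lowering the temperature improves selectivity toward N.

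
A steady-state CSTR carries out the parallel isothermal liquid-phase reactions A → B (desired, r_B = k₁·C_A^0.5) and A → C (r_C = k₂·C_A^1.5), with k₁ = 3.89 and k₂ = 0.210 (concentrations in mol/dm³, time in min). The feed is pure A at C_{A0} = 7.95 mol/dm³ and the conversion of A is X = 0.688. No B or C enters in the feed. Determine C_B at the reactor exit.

4.82 mol/dm³

Exit C_A = C_{A0}(1−X) = 7.95×0.312 = 2.480 mol/dm³.
In a CSTR the entire volume is at exit conditions, so r_B = 3.89×2.480^0.5 = 6.126 and r_C = 0.210×2.480^1.5 = 0.8204.
Fraction of consumed A going to B: r_B/(r_B+r_C) = 0.8819.
C_B = 0.8819·C_{A0}·X = 0.8819×7.95×0.688 = 4.82 mol/dm³.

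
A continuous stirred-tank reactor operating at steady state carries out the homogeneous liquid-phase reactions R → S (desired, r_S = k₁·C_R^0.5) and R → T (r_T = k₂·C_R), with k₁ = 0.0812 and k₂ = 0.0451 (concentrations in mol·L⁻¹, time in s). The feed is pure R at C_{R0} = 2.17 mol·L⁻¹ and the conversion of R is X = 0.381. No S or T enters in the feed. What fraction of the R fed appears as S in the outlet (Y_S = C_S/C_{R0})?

0.232

Exit C_R = C_{R0}(1−X) = 2.17×0.619 = 1.343 mol·L⁻¹.
Rates in a CSTR are evaluated at the outlet concentration: r_S = 0.0812×1.343^0.5 = 0.09411, r_T = 0.0451×1.343 = 0.06058.
Fraction of consumed R going to S: r_S/(r_S+r_T) = 0.6084.
C_S = 0.6084·C_{R0}·X = 0.6084×2.17×0.381 = 0.503 mol·L⁻¹; Y_S = C_S/C_{R0} = 0.232.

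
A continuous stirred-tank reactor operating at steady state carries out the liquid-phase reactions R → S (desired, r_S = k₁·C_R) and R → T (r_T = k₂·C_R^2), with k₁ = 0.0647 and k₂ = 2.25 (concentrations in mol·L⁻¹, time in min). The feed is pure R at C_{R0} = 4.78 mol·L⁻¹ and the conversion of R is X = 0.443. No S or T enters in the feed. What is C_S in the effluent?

Exit C_R = C_{R0}(1−X) = 4.78×0.557 = 2.662 mol·L⁻¹.
In a CSTR the entire volume is at exit conditions, so r_S = 0.0647×2.662 = 0.1723 and r_T = 2.25×2.662^2 = 15.95.
Fraction of consumed R going to S: r_S/(r_S+r_T) = 0.01068.
C_S = 0.01068·C_{R0}·X = 0.01068×4.78×0.443 = 0.0226 mol·L⁻¹.

0.0226 mol·L⁻¹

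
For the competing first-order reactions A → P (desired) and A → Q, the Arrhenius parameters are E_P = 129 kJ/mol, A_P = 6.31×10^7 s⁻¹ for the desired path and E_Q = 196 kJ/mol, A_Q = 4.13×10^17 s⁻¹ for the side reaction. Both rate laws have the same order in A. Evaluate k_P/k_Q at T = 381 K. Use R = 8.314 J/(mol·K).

With equal orders, S_{P/Q} = k_P/k_Q = (A_P/A_Q)·exp[(E_Q−E_P)/(RT)].
(E_Q−E_P)/(RT) = (196−129)×10³/(8.314×381) = 67000/3168 = 21.15.
k_P/k_Q = (6.31×10^7/4.13×10^17)·exp(21.15) = 1.528×10^-10 × 1.534×10^9 = 0.234.
Since E_P < E_Q, lowering the temperature improves selectivity toward P.

0.234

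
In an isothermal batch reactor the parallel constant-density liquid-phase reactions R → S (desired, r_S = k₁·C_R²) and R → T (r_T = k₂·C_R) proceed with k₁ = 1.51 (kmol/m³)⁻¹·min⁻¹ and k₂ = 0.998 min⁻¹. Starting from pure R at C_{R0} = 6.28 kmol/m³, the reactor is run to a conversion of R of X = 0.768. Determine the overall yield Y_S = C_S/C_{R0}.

0.643

C_R = C_{R0}(1−X) = 1.457 kmol/m³.
Along a PFR/batch, dC_T/dC_R = −r_T/(r_S+r_T) = −k₂/(k₂+k₁·C_R).
Integrating from C_{R0} to C_R: C_T = (0.998/1.51)·ln[(0.998+1.51·6.28)/(0.998+1.51·1.46)] = 0.6609·ln(10.48/3.198) = 0.7845 kmol/m³.
Then C_S = (C_{R0}−C_R) − C_T = 4.823 − 0.7845 = 4.039 kmol/m³.
Y_S = C_S/C_{R0} = 4.039/6.28 = 0.643.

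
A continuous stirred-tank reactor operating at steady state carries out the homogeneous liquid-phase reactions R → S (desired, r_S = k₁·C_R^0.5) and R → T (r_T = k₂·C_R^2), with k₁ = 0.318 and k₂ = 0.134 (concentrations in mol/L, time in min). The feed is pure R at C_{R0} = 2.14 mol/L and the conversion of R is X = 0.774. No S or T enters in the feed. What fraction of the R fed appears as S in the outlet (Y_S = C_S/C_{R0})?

Exit C_R = C_{R0}(1−X) = 2.14×0.226 = 0.4836 mol/L.
A CSTR operates uniformly at the exit composition, giving r_S = 0.2212 and r_T = 0.03134 (each k·C_R^n at C_R = 0.4836).
Fraction of consumed R going to S: r_S/(r_S+r_T) = 0.8759.
C_S = 0.8759·C_{R0}·X = 0.8759×2.14×0.774 = 1.45 mol/L; Y_S = C_S/C_{R0} = 0.678.

0.678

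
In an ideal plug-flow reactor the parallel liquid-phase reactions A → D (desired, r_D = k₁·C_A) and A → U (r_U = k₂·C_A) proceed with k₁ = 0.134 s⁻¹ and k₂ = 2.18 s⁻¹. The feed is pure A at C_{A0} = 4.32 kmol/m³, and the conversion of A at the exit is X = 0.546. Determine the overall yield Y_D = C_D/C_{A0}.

C_A = C_{A0}(1−X) = 1.961 kmol/m³.
Both paths are first order in A, so the instantaneous fraction to D is constant: dC_D/d(−C_A) = k₁/(k₁+k₂) = 0.05791.
C_D = 0.05791·(C_{A0}−C_A) = 0.05791×2.359 = 0.137 kmol/m³.
Y_D = C_D/C_{A0} = 0.1366/4.32 = 0.0316.

0.0316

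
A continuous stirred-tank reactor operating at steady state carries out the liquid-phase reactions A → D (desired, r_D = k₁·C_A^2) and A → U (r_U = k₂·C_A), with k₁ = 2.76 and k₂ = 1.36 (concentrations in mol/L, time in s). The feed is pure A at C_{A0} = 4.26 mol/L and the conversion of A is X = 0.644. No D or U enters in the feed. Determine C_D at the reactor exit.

2.07 mol/L

Exit C_A = C_{A0}(1−X) = 4.26×0.356 = 1.517 mol/L.
A CSTR operates uniformly at the exit composition, giving r_D = 6.348 and r_U = 2.063 (each k·C_A^n at C_A = 1.517).
Fraction of consumed A going to D: r_D/(r_D+r_U) = 0.7548.
C_D = 0.7548·C_{A0}·X = 0.7548×4.26×0.644 = 2.07 mol/L.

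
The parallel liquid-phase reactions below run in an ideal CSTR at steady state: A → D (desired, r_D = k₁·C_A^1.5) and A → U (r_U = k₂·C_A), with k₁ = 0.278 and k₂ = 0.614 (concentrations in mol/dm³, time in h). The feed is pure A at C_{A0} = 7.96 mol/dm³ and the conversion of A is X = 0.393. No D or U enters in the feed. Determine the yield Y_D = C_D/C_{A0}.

Exit C_A = C_{A0}(1−X) = 7.96×0.607 = 4.832 mol/dm³.
Rates in a CSTR are evaluated at the outlet concentration: r_D = 0.278×4.832^1.5 = 2.953, r_U = 0.614×4.832 = 2.967.
Fraction of consumed A going to D: r_D/(r_D+r_U) = 0.4988.
C_D = 0.4988·C_{A0}·X = 0.4988×7.96×0.393 = 1.56 mol/dm³; Y_D = C_D/C_{A0} = 0.196.

0.196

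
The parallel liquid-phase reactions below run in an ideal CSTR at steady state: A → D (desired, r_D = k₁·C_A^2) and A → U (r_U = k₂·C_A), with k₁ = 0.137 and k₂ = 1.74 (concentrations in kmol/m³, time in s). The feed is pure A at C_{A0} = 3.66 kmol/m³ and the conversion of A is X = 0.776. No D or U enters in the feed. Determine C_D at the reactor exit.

Exit C_A = C_{A0}(1−X) = 3.66×0.224 = 0.8198 kmol/m³.
Rates in a CSTR are evaluated at the outlet concentration: r_D = 0.137×0.8198^2 = 0.09208, r_U = 1.74×0.8198 = 1.427.
Fraction of consumed A going to D: r_D/(r_D+r_U) = 0.06064.
C_D = 0.06064·C_{A0}·X = 0.06064×3.66×0.776 = 0.172 kmol/m³.

0.172 kmol/m³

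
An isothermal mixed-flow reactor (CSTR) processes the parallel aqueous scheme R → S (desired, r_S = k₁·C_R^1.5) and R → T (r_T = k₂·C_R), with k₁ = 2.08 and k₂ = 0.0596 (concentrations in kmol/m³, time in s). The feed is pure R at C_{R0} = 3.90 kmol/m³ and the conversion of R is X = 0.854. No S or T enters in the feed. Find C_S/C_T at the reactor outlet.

Exit C_R = C_{R0}(1−X) = 3.90×0.146 = 0.5694 kmol/m³.
Rates in a CSTR are evaluated at the outlet concentration: r_S = 2.08×0.5694^1.5 = 0.8937, r_T = 0.0596×0.5694 = 0.03394.
Overall selectivity = C_S/C_T = r_Sτ/(r_Tτ) = r_S/r_T = 26.3.

26.3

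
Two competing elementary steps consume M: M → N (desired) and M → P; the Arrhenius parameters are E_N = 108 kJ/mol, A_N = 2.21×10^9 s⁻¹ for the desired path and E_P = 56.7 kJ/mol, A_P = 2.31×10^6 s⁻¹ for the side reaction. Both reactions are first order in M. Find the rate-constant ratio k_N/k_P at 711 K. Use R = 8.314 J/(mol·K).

k_N/k_P = (A_N/A_P)·exp[−(E_N−E_P)/(RT)] = (A_N/A_P)·exp[(E_P−E_N)/(RT)].
(E_P−E_N)/(RT) = (56.7−108)×10³/(8.314×711) = -51300/5911 = -8.678.
k_N/k_P = (2.21×10^9/2.31×10^6)·exp(-8.678) = 956.7 × 1.702×10^-4 = 0.163.

0.163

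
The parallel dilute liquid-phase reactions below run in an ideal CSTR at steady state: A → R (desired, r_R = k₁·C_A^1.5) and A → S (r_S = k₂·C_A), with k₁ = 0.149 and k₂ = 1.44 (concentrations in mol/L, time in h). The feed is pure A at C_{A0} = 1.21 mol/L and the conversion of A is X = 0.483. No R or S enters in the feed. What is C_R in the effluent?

0.0442 mol/L

Exit C_A = C_{A0}(1−X) = 1.21×0.517 = 0.6256 mol/L.
Rates in a CSTR are evaluated at the outlet concentration: r_R = 0.149×0.6256^1.5 = 0.07372, r_S = 1.44×0.6256 = 0.9008.
Fraction of consumed A going to R: r_R/(r_R+r_S) = 0.07565.
C_R = 0.07565·C_{A0}·X = 0.07565×1.21×0.483 = 0.0442 mol/L.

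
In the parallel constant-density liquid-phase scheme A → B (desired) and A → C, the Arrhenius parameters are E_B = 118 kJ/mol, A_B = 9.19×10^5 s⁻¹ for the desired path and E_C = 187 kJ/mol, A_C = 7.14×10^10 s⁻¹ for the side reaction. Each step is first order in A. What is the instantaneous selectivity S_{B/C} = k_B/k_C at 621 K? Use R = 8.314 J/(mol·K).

8.20

With equal orders, S_{B/C} = k_B/k_C = (A_B/A_C)·exp[(E_C−E_B)/(RT)].
(E_C−E_B)/(RT) = (187−118)×10³/(8.314×621) = 69000/5163 = 13.36.
k_B/k_C = (9.19×10^5/7.14×10^10)·exp(13.36) = 1.287×10^-5 × 6.369×10^5 = 8.20.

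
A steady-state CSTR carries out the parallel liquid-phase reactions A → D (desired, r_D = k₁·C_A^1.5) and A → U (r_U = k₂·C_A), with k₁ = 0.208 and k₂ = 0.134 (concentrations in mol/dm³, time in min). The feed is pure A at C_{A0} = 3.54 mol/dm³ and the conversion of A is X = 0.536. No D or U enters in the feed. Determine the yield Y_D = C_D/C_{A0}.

0.357

Exit C_A = C_{A0}(1−X) = 3.54×0.464 = 1.643 mol/dm³.
A CSTR operates uniformly at the exit composition, giving r_D = 0.4379 and r_U = 0.2201 (each k·C_A^n at C_A = 1.643).
Fraction of consumed A going to D: r_D/(r_D+r_U) = 0.6655.
C_D = 0.6655·C_{A0}·X = 0.6655×3.54×0.536 = 1.26 mol/dm³; Y_D = C_D/C_{A0} = 0.357.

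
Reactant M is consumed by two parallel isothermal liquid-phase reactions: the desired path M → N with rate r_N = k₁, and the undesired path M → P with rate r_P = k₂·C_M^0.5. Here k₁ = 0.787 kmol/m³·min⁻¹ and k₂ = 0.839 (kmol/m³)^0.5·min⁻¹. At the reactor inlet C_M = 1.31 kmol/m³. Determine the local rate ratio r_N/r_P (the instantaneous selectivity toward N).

S_{N/P} = r_N/r_P = (k₁)/(k₂·C_M^0.5) = (k₁/k₂)·C_M^-0.5.
= (0.787) / (0.839×1.310^0.5) = 0.7870/0.9603 = 0.820.

0.820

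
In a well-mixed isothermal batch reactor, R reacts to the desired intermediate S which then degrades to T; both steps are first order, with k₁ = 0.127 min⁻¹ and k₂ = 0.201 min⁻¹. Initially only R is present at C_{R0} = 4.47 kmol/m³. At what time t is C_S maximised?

6.20 min

For first-order series the maximum of C_S occurs at t_opt = ln(k₂/k₁)/(k₂−k₁).
= ln(0.201/0.127)/(0.201−0.127) = ln(1.583)/0.07400 = 0.4591/0.07400 = 6.20 min.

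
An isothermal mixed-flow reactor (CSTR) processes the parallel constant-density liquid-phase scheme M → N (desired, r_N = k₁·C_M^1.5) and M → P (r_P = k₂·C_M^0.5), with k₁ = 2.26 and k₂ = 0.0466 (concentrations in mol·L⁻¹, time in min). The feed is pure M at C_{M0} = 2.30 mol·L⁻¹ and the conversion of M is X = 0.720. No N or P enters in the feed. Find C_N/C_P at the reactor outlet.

Exit C_M = C_{M0}(1−X) = 2.30×0.280 = 0.6440 mol·L⁻¹.
Rates in a CSTR are evaluated at the outlet concentration: r_N = 2.26×0.6440^1.5 = 1.168, r_P = 0.0466×0.6440^0.5 = 0.03740.
Overall selectivity = C_N/C_P = r_Nτ/(r_Pτ) = r_N/r_P = 31.2.

31.2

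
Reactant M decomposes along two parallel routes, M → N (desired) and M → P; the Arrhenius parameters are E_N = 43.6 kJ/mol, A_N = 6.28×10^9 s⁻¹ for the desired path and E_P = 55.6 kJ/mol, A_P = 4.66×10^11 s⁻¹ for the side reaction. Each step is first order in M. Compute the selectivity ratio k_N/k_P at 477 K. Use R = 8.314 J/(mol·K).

Since both paths have the same order in M, the concentration cancels and S_{N/P} = k_N/k_P = (A_N/A_P)·exp[(E_P−E_N)/(RT)].
(E_P−E_N)/(RT) = (55.6−43.6)×10³/(8.314×477) = 12000/3966 = 3.026.
k_N/k_P = (6.28×10^9/4.66×10^11)·exp(3.026) = 0.01348 × 20.61 = 0.278.
Since E_N < E_P, lowering the temperature improves selectivity toward N.

0.278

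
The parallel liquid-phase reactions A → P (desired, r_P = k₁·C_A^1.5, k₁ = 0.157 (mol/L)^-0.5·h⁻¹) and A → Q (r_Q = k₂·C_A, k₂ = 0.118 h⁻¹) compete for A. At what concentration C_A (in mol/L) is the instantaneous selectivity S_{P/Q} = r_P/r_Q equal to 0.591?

S_{P/Q} = (k₁/k₂)·C_A^0.5 ⇒ C_A = (S·k₂/k₁)^(2).
= (0.591×0.118/0.157)^(2) = (0.4442)^(2) = 0.197 mol/L.

0.197 mol/L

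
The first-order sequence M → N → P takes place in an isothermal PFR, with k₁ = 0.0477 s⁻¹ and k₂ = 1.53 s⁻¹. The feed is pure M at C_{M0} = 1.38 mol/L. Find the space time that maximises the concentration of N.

2.34 s

Setting dC_N/dτ = 0 gives τ_opt = ln(k₂/k₁)/(k₂−k₁).
= ln(1.53/0.0477)/(1.53−0.0477) = ln(32.08)/1.482 = 3.468/1.482 = 2.34 s.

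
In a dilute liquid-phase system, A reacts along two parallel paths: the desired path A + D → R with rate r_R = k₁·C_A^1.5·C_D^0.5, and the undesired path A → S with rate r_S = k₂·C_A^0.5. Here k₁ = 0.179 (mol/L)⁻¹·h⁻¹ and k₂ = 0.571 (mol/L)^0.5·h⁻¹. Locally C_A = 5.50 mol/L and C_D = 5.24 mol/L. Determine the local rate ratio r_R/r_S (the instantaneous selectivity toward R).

S_{R/S} = r_R/r_S = (k₁·C_A^1.5·C_D^0.5)/(k₂·C_A^0.5) = (k₁/k₂)·C_A·C_D^0.5.
= (0.179×5.500^1.5×5.240^0.5) / (0.571×5.500^0.5) = 5.285/1.339 = 3.95.
Since the desired path is higher order in A, keeping C_A high (PFR or concentrated feed) favours R.

3.95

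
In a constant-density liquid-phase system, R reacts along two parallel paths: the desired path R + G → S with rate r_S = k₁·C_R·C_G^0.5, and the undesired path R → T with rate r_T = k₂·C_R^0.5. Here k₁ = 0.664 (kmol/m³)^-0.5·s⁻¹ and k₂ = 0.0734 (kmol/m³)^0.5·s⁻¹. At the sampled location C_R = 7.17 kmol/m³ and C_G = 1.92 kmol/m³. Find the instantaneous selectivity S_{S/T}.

33.6

S_{S/T} = r_S/r_T = (k₁·C_R·C_G^0.5)/(k₂·C_R^0.5) = (k₁/k₂)·C_R^0.5·C_G^0.5.
= (0.664×7.170×1.920^0.5) / (0.0734×7.170^0.5) = 6.597/0.1965 = 33.6.
Since the desired path is higher order in R, keeping C_R high (PFR or concentrated feed) favours S.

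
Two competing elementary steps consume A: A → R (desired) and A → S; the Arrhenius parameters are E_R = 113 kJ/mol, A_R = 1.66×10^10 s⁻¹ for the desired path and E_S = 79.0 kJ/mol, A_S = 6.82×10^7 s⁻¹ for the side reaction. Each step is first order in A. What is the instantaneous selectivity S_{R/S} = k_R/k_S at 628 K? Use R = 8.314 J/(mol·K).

0.362

k_R/k_S = (A_R/A_S)·exp[−(E_R−E_S)/(RT)] = (A_R/A_S)·exp[(E_S−E_R)/(RT)].
(E_S−E_R)/(RT) = (79.0−113)×10³/(8.314×628) = -34000/5221 = -6.512.
k_R/k_S = (1.66×10^10/6.82×10^7)·exp(-6.512) = 243.4 × 0.001486 = 0.362.
Since E_R > E_S, raising the temperature improves selectivity toward R.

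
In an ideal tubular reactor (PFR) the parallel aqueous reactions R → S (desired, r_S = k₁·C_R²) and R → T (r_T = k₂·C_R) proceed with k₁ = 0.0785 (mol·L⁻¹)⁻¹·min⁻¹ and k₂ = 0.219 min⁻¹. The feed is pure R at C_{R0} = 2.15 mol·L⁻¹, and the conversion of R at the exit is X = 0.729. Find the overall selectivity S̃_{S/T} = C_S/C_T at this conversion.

C_R = C_{R0}(1−X) = 0.5827 mol·L⁻¹.
Along a PFR/batch, dC_T/dC_R = −r_T/(r_S+r_T) = −k₂/(k₂+k₁·C_R).
Integrating from C_{R0} to C_R: C_T = (0.219/0.0785)·ln[(0.219+0.0785·2.15)/(0.219+0.0785·0.583)] = 2.790·ln(0.3878/0.2647) = 1.065 mol·L⁻¹.
Then C_S = (C_{R0}−C_R) − C_T = 1.567 − 1.065 = 0.5025 mol·L⁻¹.
S̃_{S/T} = C_S/C_T = 0.5025/1.065 = 0.472.

0.472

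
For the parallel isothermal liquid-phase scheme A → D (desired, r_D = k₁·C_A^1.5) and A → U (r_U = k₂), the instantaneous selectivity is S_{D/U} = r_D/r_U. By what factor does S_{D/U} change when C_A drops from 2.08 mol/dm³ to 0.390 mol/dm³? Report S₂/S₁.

S_{D/U} = (k₁/k₂)·C_A^1.5, so S₂/S₁ = (C_{A,2}/C_{A,1})^1.5.
= (0.390/2.08)^1.5 = (0.1875)^1.5 = 0.0812.
Selectivity toward D falls as C_A falls — high-concentration operation is favoured.

0.0812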